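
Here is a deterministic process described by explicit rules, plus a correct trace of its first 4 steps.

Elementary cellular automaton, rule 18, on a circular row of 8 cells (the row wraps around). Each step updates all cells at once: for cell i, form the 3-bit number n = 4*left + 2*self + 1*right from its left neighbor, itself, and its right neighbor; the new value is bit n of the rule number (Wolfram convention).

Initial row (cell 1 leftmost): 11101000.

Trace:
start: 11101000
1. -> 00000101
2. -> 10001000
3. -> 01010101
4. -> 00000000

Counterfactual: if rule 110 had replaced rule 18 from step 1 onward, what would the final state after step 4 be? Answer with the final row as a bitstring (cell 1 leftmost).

(re-executing steps 1..4 under rule 110; state before step 1: 11101000)
1. -> 10111001
2. -> 11101011
3. -> 00111110
4. -> 01100010

01100010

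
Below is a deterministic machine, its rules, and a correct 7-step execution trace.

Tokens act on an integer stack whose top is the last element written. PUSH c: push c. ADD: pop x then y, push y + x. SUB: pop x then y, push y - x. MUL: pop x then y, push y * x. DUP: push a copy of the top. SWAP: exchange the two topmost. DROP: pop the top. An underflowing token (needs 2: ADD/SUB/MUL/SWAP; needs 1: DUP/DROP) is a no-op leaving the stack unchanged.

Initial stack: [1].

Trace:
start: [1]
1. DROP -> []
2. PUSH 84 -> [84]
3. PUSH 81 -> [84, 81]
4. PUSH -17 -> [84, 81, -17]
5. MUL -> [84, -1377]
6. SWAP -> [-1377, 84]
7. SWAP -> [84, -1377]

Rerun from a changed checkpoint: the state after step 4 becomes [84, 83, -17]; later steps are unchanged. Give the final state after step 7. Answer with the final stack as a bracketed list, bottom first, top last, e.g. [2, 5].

[84, -1411]

state after step 4 := [84, 83, -17]
5. MUL -> [84, -1411]
6. SWAP -> [-1411, 84]
7. SWAP -> [84, -1411]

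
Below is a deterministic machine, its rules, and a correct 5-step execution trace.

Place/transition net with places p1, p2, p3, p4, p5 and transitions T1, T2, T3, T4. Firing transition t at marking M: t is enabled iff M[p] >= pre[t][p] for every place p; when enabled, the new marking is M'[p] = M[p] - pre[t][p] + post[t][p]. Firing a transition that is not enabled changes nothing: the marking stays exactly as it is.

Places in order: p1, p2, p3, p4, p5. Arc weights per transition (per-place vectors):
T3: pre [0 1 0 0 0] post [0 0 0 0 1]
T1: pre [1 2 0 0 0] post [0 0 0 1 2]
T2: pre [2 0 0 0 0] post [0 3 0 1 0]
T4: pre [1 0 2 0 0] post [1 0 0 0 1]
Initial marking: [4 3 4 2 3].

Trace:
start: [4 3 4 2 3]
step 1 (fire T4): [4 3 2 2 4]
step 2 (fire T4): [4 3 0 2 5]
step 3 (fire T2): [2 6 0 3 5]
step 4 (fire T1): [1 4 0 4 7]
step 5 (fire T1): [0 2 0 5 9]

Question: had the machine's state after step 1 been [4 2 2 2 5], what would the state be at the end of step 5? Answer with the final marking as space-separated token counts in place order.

state after step 1 := [4 2 2 2 5]
step 2 (fire T4): [4 2 0 2 6]
step 3 (fire T2): [2 5 0 3 6]
step 4 (fire T1): [1 3 0 4 8]
step 5 (fire T1): [0 1 0 5 10]

0 1 0 5 10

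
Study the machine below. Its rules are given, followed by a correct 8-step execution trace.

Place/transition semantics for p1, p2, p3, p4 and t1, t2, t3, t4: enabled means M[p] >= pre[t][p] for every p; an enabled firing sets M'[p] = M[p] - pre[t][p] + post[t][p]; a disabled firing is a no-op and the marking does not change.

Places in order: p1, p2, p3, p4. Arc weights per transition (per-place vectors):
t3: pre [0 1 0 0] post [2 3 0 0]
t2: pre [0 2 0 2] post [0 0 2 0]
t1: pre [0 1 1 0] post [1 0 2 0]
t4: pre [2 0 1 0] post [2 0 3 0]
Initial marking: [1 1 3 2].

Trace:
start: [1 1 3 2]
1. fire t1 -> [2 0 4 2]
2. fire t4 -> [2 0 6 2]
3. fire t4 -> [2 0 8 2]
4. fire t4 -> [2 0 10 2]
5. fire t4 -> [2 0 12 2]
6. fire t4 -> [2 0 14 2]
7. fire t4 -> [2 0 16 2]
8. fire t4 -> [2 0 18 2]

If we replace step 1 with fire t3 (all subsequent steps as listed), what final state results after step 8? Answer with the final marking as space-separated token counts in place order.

3 3 17 2

(re-executing from step 1 with the substitution; state before step 1: [1 1 3 2])
1. fire t3 -> [3 3 3 2]
2. fire t4 -> [3 3 5 2]
3. fire t4 -> [3 3 7 2]
4. fire t4 -> [3 3 9 2]
5. fire t4 -> [3 3 11 2]
6. fire t4 -> [3 3 13 2]
7. fire t4 -> [3 3 15 2]
8. fire t4 -> [3 3 17 2]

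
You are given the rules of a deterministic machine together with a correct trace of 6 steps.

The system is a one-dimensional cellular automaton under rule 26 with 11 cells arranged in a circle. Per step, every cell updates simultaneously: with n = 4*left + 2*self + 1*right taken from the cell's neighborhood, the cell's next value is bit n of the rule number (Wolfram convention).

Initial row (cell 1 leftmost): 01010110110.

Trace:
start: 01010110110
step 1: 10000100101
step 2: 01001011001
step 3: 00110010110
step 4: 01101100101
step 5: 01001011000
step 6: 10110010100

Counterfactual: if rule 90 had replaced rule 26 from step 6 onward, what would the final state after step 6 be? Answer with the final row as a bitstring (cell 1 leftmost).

(re-executing step 6 under rule 90; state before step 6: 01001011000)
step 6: 10110011100

10110011100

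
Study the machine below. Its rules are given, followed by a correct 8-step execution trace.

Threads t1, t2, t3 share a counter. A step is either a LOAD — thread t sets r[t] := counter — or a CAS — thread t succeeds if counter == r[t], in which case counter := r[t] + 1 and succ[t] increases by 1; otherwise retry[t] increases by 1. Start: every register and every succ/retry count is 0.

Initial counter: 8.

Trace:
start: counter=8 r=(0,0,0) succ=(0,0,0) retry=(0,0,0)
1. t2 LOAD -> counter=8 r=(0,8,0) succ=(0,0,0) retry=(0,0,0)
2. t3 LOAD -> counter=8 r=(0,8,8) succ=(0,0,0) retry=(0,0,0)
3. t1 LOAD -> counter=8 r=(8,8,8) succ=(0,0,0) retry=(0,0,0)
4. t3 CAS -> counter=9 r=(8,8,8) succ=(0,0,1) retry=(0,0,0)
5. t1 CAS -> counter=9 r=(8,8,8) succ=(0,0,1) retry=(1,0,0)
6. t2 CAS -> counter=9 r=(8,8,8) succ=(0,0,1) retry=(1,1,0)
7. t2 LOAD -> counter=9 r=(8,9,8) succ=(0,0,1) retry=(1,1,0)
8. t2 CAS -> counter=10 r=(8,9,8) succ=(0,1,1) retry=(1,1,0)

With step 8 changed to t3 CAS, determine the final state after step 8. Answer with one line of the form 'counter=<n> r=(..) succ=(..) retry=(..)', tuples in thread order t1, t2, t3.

counter=9 r=(8,9,8) succ=(0,0,1) retry=(1,1,1)

(re-executing from step 8 with the substitution; state before step 8: counter=9 r=(8,9,8) succ=(0,0,1) retry=(1,1,0))
8. t3 CAS -> counter=9 r=(8,9,8) succ=(0,0,1) retry=(1,1,1)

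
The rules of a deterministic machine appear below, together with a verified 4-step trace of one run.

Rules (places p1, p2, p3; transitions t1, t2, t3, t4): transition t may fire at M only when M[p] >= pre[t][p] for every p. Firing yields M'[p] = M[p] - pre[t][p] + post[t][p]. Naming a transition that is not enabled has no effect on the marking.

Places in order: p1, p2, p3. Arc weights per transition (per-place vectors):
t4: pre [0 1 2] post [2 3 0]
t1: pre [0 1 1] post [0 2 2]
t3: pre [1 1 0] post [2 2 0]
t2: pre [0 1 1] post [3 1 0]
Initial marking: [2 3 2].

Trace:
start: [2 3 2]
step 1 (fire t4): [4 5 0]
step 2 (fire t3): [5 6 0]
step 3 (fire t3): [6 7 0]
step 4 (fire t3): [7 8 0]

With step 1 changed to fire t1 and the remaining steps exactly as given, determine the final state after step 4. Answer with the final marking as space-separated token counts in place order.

5 7 3

(re-executing from step 1 with the substitution; state before step 1: [2 3 2])
step 1 (fire t1): [2 4 3]
step 2 (fire t3): [3 5 3]
step 3 (fire t3): [4 6 3]
step 4 (fire t3): [5 7 3]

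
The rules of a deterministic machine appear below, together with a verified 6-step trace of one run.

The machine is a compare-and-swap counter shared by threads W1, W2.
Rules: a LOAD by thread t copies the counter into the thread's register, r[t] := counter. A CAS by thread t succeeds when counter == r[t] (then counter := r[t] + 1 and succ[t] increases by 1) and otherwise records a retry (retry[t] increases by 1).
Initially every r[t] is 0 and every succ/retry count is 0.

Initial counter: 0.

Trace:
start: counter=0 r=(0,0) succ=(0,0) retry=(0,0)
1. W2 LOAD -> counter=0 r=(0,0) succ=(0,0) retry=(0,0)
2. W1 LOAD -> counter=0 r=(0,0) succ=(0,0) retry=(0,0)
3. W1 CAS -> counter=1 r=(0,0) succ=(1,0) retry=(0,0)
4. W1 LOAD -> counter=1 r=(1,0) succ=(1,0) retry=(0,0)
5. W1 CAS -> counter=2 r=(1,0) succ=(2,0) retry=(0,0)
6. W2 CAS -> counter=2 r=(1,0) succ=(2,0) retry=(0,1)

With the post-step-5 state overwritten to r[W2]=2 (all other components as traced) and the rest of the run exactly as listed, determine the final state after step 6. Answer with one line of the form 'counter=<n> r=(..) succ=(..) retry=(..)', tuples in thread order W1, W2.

counter=3 r=(1,2) succ=(2,1) retry=(0,0)

state after step 5 := counter=2 r=(1,2) succ=(2,0) retry=(0,0)
6. W2 CAS -> counter=3 r=(1,2) succ=(2,1) retry=(0,0)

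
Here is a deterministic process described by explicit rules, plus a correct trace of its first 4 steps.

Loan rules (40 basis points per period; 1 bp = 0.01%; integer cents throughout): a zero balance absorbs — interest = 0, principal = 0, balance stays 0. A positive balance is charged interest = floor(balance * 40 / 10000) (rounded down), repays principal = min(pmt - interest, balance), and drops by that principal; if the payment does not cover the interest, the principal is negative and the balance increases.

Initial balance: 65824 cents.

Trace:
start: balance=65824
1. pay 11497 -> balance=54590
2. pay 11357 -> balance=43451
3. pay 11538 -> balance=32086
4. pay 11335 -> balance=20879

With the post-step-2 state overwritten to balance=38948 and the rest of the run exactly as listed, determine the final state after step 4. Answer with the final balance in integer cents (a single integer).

16340

state after step 2 := balance=38948
3. pay 11538 -> balance=27565
4. pay 11335 -> balance=16340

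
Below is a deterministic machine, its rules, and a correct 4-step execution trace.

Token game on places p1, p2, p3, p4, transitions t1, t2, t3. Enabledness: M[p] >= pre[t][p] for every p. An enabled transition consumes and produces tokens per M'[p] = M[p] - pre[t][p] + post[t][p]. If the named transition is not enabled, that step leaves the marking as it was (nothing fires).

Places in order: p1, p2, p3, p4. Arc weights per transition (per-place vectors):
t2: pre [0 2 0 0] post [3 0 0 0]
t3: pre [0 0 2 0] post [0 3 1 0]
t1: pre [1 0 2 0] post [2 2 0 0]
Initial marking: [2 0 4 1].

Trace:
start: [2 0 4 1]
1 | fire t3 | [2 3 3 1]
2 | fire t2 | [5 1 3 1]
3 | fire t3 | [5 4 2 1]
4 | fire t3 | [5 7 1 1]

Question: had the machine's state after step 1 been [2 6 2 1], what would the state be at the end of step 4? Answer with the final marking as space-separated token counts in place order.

state after step 1 := [2 6 2 1]
2 | fire t2 | [5 4 2 1]
3 | fire t3 | [5 7 1 1]
4 | fire t3 | [5 7 1 1]

5 7 1 1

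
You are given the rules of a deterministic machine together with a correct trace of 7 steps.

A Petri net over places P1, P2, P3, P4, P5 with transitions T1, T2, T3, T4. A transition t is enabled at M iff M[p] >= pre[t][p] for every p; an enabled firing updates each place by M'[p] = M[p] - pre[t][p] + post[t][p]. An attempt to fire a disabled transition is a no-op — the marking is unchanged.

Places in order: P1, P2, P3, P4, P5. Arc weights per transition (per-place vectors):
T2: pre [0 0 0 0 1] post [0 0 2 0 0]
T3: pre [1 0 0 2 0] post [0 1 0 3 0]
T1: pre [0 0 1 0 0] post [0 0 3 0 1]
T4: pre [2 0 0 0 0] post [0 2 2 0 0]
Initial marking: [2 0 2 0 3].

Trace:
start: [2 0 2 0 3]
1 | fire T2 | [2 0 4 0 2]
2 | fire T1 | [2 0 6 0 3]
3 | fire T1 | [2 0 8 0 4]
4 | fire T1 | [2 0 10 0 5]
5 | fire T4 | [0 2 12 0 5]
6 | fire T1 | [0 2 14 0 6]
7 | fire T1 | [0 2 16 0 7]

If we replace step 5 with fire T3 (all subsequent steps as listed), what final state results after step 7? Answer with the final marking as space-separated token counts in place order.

(re-executing from step 5 with the substitution; state before step 5: [2 0 10 0 5])
5 | fire T3 | [2 0 10 0 5]
6 | fire T1 | [2 0 12 0 6]
7 | fire T1 | [2 0 14 0 7]

2 0 14 0 7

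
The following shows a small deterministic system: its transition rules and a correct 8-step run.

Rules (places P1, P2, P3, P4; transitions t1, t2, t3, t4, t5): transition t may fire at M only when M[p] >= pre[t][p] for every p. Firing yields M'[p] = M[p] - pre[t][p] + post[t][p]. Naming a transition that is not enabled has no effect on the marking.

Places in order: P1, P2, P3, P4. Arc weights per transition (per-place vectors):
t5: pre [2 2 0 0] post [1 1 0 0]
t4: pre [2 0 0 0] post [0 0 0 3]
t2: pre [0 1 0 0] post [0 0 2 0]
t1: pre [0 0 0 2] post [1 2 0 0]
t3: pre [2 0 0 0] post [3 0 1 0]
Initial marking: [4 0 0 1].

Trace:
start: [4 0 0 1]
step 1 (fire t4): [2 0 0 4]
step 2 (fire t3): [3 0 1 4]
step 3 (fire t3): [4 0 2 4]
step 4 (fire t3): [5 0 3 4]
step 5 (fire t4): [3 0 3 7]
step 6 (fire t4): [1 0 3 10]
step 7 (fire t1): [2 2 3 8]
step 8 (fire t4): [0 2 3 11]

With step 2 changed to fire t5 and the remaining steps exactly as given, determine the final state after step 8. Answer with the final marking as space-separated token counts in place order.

1 2 2 8

(re-executing from step 2 with the substitution; state before step 2: [2 0 0 4])
step 2 (fire t5): [2 0 0 4]
step 3 (fire t3): [3 0 1 4]
step 4 (fire t3): [4 0 2 4]
step 5 (fire t4): [2 0 2 7]
step 6 (fire t4): [0 0 2 10]
step 7 (fire t1): [1 2 2 8]
step 8 (fire t4): [1 2 2 8]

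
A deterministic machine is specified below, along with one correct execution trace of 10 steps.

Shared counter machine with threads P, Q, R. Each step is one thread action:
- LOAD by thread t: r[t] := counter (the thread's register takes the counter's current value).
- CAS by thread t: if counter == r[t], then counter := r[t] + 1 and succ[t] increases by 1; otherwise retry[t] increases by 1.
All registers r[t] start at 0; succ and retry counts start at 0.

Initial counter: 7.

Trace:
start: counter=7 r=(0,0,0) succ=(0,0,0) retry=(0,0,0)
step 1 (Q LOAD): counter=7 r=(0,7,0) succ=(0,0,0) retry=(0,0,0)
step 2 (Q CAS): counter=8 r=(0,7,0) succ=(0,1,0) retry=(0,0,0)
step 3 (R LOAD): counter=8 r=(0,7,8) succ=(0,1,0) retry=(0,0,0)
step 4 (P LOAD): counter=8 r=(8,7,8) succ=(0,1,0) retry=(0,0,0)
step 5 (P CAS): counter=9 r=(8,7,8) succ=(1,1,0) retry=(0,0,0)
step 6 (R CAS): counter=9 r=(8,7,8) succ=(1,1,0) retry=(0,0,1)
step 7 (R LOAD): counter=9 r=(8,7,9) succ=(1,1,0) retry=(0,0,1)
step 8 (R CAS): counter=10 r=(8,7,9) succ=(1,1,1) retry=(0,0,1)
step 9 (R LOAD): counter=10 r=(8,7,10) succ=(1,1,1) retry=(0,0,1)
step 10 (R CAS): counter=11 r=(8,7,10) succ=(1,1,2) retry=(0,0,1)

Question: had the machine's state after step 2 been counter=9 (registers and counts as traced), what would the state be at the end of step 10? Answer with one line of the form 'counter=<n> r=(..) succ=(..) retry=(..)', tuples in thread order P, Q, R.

state after step 2 := counter=9 r=(0,7,0) succ=(0,1,0) retry=(0,0,0)
step 3 (R LOAD): counter=9 r=(0,7,9) succ=(0,1,0) retry=(0,0,0)
step 4 (P LOAD): counter=9 r=(9,7,9) succ=(0,1,0) retry=(0,0,0)
step 5 (P CAS): counter=10 r=(9,7,9) succ=(1,1,0) retry=(0,0,0)
step 6 (R CAS): counter=10 r=(9,7,9) succ=(1,1,0) retry=(0,0,1)
step 7 (R LOAD): counter=10 r=(9,7,10) succ=(1,1,0) retry=(0,0,1)
step 8 (R CAS): counter=11 r=(9,7,10) succ=(1,1,1) retry=(0,0,1)
step 9 (R LOAD): counter=11 r=(9,7,11) succ=(1,1,1) retry=(0,0,1)
step 10 (R CAS): counter=12 r=(9,7,11) succ=(1,1,2) retry=(0,0,1)

counter=12 r=(9,7,11) succ=(1,1,2) retry=(0,0,1)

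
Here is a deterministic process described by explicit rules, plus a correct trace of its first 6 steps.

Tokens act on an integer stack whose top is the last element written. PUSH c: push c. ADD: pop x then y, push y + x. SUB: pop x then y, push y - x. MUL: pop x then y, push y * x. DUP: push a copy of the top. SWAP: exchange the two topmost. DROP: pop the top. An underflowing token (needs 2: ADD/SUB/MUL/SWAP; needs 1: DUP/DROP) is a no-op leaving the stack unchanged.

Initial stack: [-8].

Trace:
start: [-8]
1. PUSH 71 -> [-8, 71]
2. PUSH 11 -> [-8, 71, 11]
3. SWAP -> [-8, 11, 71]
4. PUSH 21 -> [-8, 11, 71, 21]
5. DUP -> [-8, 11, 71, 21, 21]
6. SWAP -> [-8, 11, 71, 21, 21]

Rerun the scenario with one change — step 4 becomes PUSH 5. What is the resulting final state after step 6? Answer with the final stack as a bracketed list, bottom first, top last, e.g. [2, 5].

(re-executing from step 4 with the substitution; state before step 4: [-8, 11, 71])
4. PUSH 5 -> [-8, 11, 71, 5]
5. DUP -> [-8, 11, 71, 5, 5]
6. SWAP -> [-8, 11, 71, 5, 5]

[-8, 11, 71, 5, 5]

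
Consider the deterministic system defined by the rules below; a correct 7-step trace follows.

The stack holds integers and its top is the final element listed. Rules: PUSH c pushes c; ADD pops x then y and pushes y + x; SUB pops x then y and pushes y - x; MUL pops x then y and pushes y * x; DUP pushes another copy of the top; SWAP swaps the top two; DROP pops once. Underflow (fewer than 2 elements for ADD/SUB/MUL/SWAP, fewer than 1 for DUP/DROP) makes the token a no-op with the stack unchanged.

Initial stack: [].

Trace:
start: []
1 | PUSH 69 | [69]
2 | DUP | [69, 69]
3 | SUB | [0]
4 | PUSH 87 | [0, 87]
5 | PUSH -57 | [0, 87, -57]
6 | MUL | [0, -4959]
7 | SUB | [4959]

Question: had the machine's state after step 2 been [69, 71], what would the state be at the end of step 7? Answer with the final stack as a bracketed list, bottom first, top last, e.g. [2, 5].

state after step 2 := [69, 71]
3 | SUB | [-2]
4 | PUSH 87 | [-2, 87]
5 | PUSH -57 | [-2, 87, -57]
6 | MUL | [-2, -4959]
7 | SUB | [4957]

[4957]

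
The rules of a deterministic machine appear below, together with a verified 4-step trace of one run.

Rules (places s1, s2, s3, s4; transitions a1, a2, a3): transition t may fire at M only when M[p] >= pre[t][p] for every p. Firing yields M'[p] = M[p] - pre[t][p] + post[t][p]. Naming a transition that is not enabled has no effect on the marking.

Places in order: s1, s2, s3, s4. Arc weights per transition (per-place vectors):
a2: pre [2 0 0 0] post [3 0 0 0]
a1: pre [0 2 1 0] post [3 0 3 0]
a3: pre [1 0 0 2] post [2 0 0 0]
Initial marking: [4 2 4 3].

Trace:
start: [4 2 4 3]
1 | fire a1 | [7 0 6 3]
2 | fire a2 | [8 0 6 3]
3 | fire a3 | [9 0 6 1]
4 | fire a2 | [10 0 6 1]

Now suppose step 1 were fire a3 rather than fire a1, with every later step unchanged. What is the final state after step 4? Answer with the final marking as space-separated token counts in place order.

(re-executing from step 1 with the substitution; state before step 1: [4 2 4 3])
1 | fire a3 | [5 2 4 1]
2 | fire a2 | [6 2 4 1]
3 | fire a3 | [6 2 4 1]
4 | fire a2 | [7 2 4 1]

7 2 4 1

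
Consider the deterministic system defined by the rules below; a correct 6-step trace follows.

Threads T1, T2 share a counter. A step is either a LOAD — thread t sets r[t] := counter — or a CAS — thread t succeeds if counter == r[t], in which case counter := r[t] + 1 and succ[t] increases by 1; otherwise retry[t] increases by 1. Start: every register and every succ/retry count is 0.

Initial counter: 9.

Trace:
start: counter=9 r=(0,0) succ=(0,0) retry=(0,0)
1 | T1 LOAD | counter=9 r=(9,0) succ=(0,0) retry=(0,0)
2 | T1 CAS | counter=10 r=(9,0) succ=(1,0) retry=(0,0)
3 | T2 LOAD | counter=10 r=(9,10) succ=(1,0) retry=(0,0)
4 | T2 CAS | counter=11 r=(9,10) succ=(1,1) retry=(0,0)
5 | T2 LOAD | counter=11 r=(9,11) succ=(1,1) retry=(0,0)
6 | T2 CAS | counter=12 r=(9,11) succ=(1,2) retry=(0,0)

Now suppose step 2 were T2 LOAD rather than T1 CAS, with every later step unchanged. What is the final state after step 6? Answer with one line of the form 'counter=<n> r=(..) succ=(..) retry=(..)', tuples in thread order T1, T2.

counter=11 r=(9,10) succ=(0,2) retry=(0,0)

(re-executing from step 2 with the substitution; state before step 2: counter=9 r=(9,0) succ=(0,0) retry=(0,0))
2 | T2 LOAD | counter=9 r=(9,9) succ=(0,0) retry=(0,0)
3 | T2 LOAD | counter=9 r=(9,9) succ=(0,0) retry=(0,0)
4 | T2 CAS | counter=10 r=(9,9) succ=(0,1) retry=(0,0)
5 | T2 LOAD | counter=10 r=(9,10) succ=(0,1) retry=(0,0)
6 | T2 CAS | counter=11 r=(9,10) succ=(0,2) retry=(0,0)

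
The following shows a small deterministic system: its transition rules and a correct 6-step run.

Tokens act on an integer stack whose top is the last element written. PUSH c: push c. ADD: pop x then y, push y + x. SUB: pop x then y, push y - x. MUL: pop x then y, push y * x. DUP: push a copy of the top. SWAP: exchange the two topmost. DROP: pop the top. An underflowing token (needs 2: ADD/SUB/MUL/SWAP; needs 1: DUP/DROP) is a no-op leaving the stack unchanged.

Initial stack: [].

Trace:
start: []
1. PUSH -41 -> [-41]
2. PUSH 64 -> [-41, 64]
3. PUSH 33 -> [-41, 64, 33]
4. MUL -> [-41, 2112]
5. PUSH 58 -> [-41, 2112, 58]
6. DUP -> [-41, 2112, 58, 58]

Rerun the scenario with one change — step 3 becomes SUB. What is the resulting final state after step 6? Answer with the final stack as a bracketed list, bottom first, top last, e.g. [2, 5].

[-105, 58, 58]

(re-executing from step 3 with the substitution; state before step 3: [-41, 64])
3. SUB -> [-105]
4. MUL -> [-105]
5. PUSH 58 -> [-105, 58]
6. DUP -> [-105, 58, 58]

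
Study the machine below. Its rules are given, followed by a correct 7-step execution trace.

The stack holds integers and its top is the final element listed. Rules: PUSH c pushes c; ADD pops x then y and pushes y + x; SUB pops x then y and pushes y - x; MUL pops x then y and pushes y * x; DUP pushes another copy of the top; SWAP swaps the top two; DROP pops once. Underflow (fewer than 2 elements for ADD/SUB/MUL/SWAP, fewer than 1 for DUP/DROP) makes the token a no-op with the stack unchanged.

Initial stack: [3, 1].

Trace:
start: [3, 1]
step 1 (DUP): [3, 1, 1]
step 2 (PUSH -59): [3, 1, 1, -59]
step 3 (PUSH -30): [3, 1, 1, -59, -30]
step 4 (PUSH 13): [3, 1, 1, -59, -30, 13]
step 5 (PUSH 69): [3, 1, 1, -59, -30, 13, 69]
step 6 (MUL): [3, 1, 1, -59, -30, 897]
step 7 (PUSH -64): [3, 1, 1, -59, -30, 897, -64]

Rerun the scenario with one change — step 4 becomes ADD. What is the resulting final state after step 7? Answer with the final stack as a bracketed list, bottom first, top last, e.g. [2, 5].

[3, 1, 1, -6141, -64]

(re-executing from step 4 with the substitution; state before step 4: [3, 1, 1, -59, -30])
step 4 (ADD): [3, 1, 1, -89]
step 5 (PUSH 69): [3, 1, 1, -89, 69]
step 6 (MUL): [3, 1, 1, -6141]
step 7 (PUSH -64): [3, 1, 1, -6141, -64]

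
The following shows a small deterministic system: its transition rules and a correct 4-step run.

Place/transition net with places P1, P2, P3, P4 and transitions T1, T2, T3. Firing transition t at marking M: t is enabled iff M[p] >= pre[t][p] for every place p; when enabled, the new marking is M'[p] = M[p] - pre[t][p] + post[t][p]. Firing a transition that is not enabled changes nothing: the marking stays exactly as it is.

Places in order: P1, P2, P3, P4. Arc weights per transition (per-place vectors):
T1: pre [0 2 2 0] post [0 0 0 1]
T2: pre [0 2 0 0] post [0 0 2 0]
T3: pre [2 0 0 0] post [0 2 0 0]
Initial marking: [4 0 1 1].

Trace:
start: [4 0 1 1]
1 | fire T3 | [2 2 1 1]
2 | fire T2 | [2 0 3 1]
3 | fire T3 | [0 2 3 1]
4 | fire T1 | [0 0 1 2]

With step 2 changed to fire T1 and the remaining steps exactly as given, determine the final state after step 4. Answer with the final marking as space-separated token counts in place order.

0 4 1 1

(re-executing from step 2 with the substitution; state before step 2: [2 2 1 1])
2 | fire T1 | [2 2 1 1]
3 | fire T3 | [0 4 1 1]
4 | fire T1 | [0 4 1 1]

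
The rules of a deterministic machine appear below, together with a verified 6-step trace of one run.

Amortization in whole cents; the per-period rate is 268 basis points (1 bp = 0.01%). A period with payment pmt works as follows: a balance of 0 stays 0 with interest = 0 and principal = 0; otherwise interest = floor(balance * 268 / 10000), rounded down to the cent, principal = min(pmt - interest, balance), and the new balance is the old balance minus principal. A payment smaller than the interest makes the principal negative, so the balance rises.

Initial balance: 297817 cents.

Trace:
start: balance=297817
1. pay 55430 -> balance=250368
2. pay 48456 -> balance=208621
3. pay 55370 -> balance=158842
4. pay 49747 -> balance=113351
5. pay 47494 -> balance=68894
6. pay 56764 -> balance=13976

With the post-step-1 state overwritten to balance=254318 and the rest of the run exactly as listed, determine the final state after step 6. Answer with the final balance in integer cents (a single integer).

18485

state after step 1 := balance=254318
2. pay 48456 -> balance=212677
3. pay 55370 -> balance=163006
4. pay 49747 -> balance=117627
5. pay 47494 -> balance=73285
6. pay 56764 -> balance=18485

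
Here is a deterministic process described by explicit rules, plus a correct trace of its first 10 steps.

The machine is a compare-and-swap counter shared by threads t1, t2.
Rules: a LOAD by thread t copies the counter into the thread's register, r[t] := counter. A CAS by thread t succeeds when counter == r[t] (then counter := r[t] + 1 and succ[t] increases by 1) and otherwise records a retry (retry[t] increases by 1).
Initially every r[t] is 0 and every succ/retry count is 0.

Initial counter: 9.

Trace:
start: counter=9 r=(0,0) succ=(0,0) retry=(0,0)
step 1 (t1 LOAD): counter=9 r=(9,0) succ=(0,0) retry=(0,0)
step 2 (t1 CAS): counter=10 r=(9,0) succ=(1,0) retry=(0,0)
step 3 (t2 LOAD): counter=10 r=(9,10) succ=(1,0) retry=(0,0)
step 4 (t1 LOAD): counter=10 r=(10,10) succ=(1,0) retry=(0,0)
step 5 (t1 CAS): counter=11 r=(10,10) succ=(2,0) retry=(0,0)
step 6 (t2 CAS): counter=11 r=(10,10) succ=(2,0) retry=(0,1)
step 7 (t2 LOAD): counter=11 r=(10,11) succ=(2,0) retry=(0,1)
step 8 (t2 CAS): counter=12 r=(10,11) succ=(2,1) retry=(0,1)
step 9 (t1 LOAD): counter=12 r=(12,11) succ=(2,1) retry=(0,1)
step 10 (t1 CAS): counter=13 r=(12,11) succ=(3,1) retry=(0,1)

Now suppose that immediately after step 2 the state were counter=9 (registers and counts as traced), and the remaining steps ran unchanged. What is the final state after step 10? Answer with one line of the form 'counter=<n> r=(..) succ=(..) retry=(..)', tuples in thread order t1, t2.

counter=12 r=(11,10) succ=(3,1) retry=(0,1)

state after step 2 := counter=9 r=(9,0) succ=(1,0) retry=(0,0)
step 3 (t2 LOAD): counter=9 r=(9,9) succ=(1,0) retry=(0,0)
step 4 (t1 LOAD): counter=9 r=(9,9) succ=(1,0) retry=(0,0)
step 5 (t1 CAS): counter=10 r=(9,9) succ=(2,0) retry=(0,0)
step 6 (t2 CAS): counter=10 r=(9,9) succ=(2,0) retry=(0,1)
step 7 (t2 LOAD): counter=10 r=(9,10) succ=(2,0) retry=(0,1)
step 8 (t2 CAS): counter=11 r=(9,10) succ=(2,1) retry=(0,1)
step 9 (t1 LOAD): counter=11 r=(11,10) succ=(2,1) retry=(0,1)
step 10 (t1 CAS): counter=12 r=(11,10) succ=(3,1) retry=(0,1)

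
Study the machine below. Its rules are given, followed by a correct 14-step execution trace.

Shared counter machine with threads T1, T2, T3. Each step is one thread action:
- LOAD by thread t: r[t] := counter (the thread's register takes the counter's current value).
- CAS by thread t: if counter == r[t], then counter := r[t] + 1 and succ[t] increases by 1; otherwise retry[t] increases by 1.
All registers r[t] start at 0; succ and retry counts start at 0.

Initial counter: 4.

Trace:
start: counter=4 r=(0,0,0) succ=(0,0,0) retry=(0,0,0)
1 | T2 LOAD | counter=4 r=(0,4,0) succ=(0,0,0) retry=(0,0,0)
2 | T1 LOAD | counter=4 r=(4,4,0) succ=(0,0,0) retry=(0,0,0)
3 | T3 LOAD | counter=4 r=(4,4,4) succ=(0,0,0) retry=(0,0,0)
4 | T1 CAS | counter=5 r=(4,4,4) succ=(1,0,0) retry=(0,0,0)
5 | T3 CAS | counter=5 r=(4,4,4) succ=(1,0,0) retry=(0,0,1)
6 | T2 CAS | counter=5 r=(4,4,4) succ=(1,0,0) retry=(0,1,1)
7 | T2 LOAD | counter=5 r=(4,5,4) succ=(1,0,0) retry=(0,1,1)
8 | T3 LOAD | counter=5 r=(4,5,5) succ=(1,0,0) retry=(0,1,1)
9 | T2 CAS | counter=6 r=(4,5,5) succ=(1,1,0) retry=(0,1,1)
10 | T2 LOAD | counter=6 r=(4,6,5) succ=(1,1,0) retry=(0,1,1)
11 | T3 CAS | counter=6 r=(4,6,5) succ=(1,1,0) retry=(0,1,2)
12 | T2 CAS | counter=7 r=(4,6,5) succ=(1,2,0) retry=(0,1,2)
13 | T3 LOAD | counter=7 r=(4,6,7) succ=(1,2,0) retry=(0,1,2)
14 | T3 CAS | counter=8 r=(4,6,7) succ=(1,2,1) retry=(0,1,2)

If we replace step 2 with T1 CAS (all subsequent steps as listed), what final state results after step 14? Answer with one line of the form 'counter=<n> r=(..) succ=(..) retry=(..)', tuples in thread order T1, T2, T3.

(re-executing from step 2 with the substitution; state before step 2: counter=4 r=(0,4,0) succ=(0,0,0) retry=(0,0,0))
2 | T1 CAS | counter=4 r=(0,4,0) succ=(0,0,0) retry=(1,0,0)
3 | T3 LOAD | counter=4 r=(0,4,4) succ=(0,0,0) retry=(1,0,0)
4 | T1 CAS | counter=4 r=(0,4,4) succ=(0,0,0) retry=(2,0,0)
5 | T3 CAS | counter=5 r=(0,4,4) succ=(0,0,1) retry=(2,0,0)
6 | T2 CAS | counter=5 r=(0,4,4) succ=(0,0,1) retry=(2,1,0)
7 | T2 LOAD | counter=5 r=(0,5,4) succ=(0,0,1) retry=(2,1,0)
8 | T3 LOAD | counter=5 r=(0,5,5) succ=(0,0,1) retry=(2,1,0)
9 | T2 CAS | counter=6 r=(0,5,5) succ=(0,1,1) retry=(2,1,0)
10 | T2 LOAD | counter=6 r=(0,6,5) succ=(0,1,1) retry=(2,1,0)
11 | T3 CAS | counter=6 r=(0,6,5) succ=(0,1,1) retry=(2,1,1)
12 | T2 CAS | counter=7 r=(0,6,5) succ=(0,2,1) retry=(2,1,1)
13 | T3 LOAD | counter=7 r=(0,6,7) succ=(0,2,1) retry=(2,1,1)
14 | T3 CAS | counter=8 r=(0,6,7) succ=(0,2,2) retry=(2,1,1)

counter=8 r=(0,6,7) succ=(0,2,2) retry=(2,1,1)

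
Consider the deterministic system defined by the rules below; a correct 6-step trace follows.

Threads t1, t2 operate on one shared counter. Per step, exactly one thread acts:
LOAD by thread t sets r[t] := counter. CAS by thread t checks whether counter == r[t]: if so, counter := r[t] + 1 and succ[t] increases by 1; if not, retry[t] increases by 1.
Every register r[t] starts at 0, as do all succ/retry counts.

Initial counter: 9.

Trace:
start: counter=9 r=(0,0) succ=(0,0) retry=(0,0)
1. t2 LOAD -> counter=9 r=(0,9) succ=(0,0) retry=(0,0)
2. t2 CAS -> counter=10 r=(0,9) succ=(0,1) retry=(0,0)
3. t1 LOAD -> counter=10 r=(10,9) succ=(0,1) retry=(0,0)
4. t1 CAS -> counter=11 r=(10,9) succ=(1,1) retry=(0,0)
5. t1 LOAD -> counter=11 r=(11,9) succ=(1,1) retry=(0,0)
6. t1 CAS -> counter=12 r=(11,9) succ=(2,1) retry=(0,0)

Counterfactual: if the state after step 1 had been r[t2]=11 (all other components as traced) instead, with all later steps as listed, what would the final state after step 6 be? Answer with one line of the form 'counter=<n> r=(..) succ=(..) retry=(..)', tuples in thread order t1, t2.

state after step 1 := counter=9 r=(0,11) succ=(0,0) retry=(0,0)
2. t2 CAS -> counter=9 r=(0,11) succ=(0,0) retry=(0,1)
3. t1 LOAD -> counter=9 r=(9,11) succ=(0,0) retry=(0,1)
4. t1 CAS -> counter=10 r=(9,11) succ=(1,0) retry=(0,1)
5. t1 LOAD -> counter=10 r=(10,11) succ=(1,0) retry=(0,1)
6. t1 CAS -> counter=11 r=(10,11) succ=(2,0) retry=(0,1)

counter=11 r=(10,11) succ=(2,0) retry=(0,1)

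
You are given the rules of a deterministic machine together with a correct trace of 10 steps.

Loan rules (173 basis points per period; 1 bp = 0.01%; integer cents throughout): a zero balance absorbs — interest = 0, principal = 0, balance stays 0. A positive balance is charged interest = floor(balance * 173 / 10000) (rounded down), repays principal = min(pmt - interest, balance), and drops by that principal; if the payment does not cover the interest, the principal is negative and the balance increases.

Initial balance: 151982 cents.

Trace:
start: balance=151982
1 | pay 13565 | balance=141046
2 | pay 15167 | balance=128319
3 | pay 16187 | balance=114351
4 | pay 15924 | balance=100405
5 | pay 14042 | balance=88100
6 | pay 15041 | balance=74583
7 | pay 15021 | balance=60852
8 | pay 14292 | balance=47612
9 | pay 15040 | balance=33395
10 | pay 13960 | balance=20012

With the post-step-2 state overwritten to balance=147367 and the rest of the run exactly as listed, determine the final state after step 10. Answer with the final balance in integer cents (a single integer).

state after step 2 := balance=147367
3 | pay 16187 | balance=133729
4 | pay 15924 | balance=120118
5 | pay 14042 | balance=108154
6 | pay 15041 | balance=94984
7 | pay 15021 | balance=81606
8 | pay 14292 | balance=68725
9 | pay 15040 | balance=54873
10 | pay 13960 | balance=41862

41862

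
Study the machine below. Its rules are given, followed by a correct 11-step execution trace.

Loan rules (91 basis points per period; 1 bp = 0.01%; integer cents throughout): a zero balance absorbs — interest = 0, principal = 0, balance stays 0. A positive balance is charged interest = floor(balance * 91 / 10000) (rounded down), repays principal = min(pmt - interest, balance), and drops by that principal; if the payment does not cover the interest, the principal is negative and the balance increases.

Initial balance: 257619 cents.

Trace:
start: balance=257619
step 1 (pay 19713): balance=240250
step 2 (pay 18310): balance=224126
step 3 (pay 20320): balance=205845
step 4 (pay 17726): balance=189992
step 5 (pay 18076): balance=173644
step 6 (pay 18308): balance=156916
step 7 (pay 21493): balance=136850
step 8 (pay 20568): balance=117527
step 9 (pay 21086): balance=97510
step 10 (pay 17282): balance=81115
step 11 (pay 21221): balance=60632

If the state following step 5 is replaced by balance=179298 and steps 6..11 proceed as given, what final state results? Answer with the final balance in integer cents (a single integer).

state after step 5 := balance=179298
step 6 (pay 18308): balance=162621
step 7 (pay 21493): balance=142607
step 8 (pay 20568): balance=123336
step 9 (pay 21086): balance=103372
step 10 (pay 17282): balance=87030
step 11 (pay 21221): balance=66600

66600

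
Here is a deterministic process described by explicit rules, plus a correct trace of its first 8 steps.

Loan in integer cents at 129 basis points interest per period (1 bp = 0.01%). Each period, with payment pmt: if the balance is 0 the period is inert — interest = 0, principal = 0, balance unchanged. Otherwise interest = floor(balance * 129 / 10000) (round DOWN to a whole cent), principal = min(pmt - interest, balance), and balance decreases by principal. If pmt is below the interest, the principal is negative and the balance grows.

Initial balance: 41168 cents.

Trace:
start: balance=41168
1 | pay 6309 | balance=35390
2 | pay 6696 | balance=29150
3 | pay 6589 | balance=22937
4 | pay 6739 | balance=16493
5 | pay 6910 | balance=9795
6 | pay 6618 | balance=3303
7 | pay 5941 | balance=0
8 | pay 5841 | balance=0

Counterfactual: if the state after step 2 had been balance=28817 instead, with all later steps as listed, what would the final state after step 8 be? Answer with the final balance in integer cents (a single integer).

state after step 2 := balance=28817
3 | pay 6589 | balance=22599
4 | pay 6739 | balance=16151
5 | pay 6910 | balance=9449
6 | pay 6618 | balance=2952
7 | pay 5941 | balance=0
8 | pay 5841 | balance=0

0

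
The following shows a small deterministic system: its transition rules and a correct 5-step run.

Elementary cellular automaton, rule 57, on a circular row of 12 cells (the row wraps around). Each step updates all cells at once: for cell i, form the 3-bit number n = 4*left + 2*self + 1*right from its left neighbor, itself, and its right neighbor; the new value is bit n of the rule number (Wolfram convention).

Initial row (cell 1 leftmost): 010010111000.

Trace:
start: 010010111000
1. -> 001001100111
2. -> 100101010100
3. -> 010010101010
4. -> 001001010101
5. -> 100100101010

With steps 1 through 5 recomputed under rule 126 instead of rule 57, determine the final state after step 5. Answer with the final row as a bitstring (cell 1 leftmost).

001110011011

(re-executing steps 1..5 under rule 126; state before step 1: 010010111000)
1. -> 111111101100
2. -> 100000111111
3. -> 110001100000
4. -> 111011110001
5. -> 001110011011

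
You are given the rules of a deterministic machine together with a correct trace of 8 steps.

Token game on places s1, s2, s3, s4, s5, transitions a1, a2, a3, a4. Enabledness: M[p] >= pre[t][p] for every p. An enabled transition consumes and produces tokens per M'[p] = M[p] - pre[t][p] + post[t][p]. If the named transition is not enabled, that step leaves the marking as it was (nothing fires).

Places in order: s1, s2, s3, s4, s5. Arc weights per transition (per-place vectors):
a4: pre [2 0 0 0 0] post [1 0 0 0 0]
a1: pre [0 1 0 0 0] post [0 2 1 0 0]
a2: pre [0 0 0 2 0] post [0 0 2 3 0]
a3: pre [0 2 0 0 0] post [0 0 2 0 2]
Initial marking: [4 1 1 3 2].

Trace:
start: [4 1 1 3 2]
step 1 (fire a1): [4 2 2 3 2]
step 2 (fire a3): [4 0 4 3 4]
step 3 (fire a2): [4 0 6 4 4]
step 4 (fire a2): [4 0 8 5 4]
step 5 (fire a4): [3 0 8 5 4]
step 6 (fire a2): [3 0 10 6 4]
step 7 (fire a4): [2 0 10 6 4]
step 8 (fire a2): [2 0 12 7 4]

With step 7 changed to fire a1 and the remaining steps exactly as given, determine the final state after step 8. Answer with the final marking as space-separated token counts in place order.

(re-executing from step 7 with the substitution; state before step 7: [3 0 10 6 4])
step 7 (fire a1): [3 0 10 6 4]
step 8 (fire a2): [3 0 12 7 4]

3 0 12 7 4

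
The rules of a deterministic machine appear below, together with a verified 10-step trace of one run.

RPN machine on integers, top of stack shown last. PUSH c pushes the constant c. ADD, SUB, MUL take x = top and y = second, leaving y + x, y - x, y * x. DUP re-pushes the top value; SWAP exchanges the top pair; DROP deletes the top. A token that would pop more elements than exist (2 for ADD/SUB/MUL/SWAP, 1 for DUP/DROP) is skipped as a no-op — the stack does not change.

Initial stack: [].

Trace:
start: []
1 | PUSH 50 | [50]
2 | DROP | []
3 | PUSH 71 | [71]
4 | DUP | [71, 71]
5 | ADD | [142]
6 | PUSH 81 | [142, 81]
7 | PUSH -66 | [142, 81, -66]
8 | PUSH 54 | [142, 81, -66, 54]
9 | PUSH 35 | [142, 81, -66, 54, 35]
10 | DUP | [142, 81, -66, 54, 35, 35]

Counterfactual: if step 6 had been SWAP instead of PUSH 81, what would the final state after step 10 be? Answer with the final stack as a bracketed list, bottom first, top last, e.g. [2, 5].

[142, -66, 54, 35, 35]

(re-executing from step 6 with the substitution; state before step 6: [142])
6 | SWAP | [142]
7 | PUSH -66 | [142, -66]
8 | PUSH 54 | [142, -66, 54]
9 | PUSH 35 | [142, -66, 54, 35]
10 | DUP | [142, -66, 54, 35, 35]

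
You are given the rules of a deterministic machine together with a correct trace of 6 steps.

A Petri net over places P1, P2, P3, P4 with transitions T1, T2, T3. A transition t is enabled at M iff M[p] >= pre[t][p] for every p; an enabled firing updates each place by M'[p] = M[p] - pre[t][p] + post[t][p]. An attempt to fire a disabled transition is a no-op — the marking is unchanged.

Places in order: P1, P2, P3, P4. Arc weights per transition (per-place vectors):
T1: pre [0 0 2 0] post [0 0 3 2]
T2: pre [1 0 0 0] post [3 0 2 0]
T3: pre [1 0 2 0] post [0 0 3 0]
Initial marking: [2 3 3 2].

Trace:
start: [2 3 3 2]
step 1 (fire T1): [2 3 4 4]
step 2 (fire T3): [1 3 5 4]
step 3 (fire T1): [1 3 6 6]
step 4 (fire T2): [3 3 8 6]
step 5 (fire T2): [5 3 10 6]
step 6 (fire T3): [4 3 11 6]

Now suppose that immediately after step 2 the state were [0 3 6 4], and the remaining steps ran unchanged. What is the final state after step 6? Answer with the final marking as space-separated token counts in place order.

state after step 2 := [0 3 6 4]
step 3 (fire T1): [0 3 7 6]
step 4 (fire T2): [0 3 7 6]
step 5 (fire T2): [0 3 7 6]
step 6 (fire T3): [0 3 7 6]

0 3 7 6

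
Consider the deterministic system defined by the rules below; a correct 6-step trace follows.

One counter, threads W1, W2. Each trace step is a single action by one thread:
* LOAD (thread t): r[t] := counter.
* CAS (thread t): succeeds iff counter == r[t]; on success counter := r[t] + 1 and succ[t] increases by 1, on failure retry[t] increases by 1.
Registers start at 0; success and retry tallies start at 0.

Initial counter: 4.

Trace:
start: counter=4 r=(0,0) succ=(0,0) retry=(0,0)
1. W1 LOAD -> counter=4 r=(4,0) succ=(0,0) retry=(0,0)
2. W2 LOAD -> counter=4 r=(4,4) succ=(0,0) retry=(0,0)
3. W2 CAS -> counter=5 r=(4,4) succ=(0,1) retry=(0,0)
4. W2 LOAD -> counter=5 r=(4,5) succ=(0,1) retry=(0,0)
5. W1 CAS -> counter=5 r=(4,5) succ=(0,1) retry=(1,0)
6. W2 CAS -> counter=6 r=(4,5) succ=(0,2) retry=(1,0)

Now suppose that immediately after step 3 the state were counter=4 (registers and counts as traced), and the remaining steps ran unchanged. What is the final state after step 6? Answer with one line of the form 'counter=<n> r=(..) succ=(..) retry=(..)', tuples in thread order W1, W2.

counter=5 r=(4,4) succ=(1,1) retry=(0,1)

state after step 3 := counter=4 r=(4,4) succ=(0,1) retry=(0,0)
4. W2 LOAD -> counter=4 r=(4,4) succ=(0,1) retry=(0,0)
5. W1 CAS -> counter=5 r=(4,4) succ=(1,1) retry=(0,0)
6. W2 CAS -> counter=5 r=(4,4) succ=(1,1) retry=(0,1)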